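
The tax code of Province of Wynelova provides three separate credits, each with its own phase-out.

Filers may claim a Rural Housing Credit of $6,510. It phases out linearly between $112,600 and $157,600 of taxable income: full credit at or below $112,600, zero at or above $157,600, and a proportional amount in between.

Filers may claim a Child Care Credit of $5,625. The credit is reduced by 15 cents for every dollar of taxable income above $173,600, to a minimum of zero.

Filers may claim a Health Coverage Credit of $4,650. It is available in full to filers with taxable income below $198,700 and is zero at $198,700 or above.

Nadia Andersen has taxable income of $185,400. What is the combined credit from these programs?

$8,505

Rural Housing Credit: $185,400 is at or above $157,600, so the credit is $0.
Child Care Credit: 15% of the $11,800 excess over $173,600 is $1,770; credit = $5,625 − $1,770 = $3,855.
Health Coverage Credit: $185,400 is below the $198,700 cutoff, so the full $4,650 applies.
Total: $0 + $3,855 + $4,650 = $8,505.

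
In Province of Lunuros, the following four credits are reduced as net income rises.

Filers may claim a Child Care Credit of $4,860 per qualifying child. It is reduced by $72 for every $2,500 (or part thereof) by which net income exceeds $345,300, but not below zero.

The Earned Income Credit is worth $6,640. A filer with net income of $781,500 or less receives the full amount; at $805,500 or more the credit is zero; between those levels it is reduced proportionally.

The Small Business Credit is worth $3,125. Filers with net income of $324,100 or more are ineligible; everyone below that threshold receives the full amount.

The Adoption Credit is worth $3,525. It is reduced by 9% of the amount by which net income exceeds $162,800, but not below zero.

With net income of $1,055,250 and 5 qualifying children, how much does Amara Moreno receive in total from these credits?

$3,852

Child Care Credit: base = 5 × $4,860 = $24,300. income exceeds $345,300 by $709,950, which is 284 full-or-partial $2,500 increments; reduction = 284 × $72 = $20,448, leaving $3,852.
Earned Income Credit: $1,055,250 is at or above $805,500, so the credit is $0.
Small Business Credit: $1,055,250 meets or exceeds the $324,100 cutoff, so the credit is $0.
Adoption Credit: 9% of the $892,450 excess over $162,800 is $80,320.50 ≥ base, so the credit is $0.
Total: $3,852 + $0 + $0 + $0 = $3,852.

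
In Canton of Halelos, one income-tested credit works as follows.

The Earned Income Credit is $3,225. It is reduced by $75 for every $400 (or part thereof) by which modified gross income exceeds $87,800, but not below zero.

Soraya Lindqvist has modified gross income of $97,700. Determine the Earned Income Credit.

$1,350

Earned Income Credit: income exceeds $87,800 by $9,900, which is 25 full-or-partial $400 increments; reduction = 25 × $75 = $1,875, leaving $1,350.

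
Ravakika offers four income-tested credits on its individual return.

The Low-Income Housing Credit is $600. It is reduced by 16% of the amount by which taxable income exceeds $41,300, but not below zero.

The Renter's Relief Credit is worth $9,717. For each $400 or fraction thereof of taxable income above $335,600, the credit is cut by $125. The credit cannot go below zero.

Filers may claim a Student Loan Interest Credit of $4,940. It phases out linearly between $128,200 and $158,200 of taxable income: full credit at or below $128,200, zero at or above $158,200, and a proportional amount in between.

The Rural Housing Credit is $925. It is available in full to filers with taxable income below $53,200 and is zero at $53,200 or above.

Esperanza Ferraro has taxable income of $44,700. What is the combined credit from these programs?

Low-Income Housing Credit: 16% of the $3,400 excess over $41,300 is $544; credit = $600 − $544 = $56.
Renter's Relief Credit: $44,700 is at or below the $335,600 threshold, so the full $9,717 applies.
Student Loan Interest Credit: $44,700 is at or below the $128,200 threshold, so the full $4,940 applies.
Rural Housing Credit: $44,700 is below the $53,200 cutoff, so the full $925 applies.
Total: $56 + $9,717 + $4,940 + $925 = $15,638.

$15,638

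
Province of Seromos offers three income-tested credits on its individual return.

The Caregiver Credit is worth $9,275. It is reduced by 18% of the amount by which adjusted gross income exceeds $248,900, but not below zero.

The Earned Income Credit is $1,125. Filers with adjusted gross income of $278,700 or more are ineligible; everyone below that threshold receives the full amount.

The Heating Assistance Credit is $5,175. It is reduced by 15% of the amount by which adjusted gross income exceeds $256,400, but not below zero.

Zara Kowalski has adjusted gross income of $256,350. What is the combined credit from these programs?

Caregiver Credit: 18% of the $7,450 excess over $248,900 is $1,341; credit = $9,275 − $1,341 = $7,934.
Earned Income Credit: $256,350 is below the $278,700 cutoff, so the full $1,125 applies.
Heating Assistance Credit: $256,350 is at or below the $256,400 threshold, so the full $5,175 applies.
Total: $7,934 + $1,125 + $5,175 = $14,234.

$14,234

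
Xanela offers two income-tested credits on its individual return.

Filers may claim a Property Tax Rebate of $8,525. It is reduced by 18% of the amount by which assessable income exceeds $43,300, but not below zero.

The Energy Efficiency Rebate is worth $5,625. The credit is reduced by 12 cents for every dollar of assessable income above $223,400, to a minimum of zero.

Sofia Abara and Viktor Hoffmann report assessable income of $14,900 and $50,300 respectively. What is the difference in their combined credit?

$1,260

Sofia ($14,900): Property Tax Rebate: $14,900 is at or below the $43,300 threshold, so the full $8,525 applies. Energy Efficiency Rebate: $14,900 is at or below the $223,400 threshold, so the full $5,625 applies. total $8,525 + $5,625 = $14,150
Viktor ($50,300): Property Tax Rebate: 18% of the $7,000 excess over $43,300 is $1,260; credit = $8,525 − $1,260 = $7,265. Energy Efficiency Rebate: $50,300 is at or below the $223,400 threshold, so the full $5,625 applies. total $7,265 + $5,625 = $12,890
Difference: |$14,150 − $12,890| = $1,260.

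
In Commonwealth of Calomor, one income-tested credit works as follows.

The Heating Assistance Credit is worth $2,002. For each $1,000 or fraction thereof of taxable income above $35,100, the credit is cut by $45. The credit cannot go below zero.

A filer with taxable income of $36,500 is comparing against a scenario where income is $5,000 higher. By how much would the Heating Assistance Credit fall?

$225

At $36,500 — income exceeds $35,100 by $1,400, which is 2 full-or-partial $1,000 increments; reduction = 2 × $45 = $90, leaving $1,912.
At $41,500 — income exceeds $35,100 by $6,400, which is 7 full-or-partial $1,000 increments; reduction = 7 × $45 = $315, leaving $1,687.
Lost: $1,912 − $1,687 = $225.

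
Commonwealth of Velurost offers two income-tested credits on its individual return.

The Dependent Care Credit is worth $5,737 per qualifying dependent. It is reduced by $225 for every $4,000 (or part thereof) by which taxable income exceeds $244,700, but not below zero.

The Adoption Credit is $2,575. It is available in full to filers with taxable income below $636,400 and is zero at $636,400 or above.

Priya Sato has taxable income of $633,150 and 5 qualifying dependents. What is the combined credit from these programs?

$9,210

Dependent Care Credit: base = 5 × $5,737 = $28,685. income exceeds $244,700 by $388,450, which is 98 full-or-partial $4,000 increments; reduction = 98 × $225 = $22,050, leaving $6,635.
Adoption Credit: $633,150 is below the $636,400 cutoff, so the full $2,575 applies.
Total: $6,635 + $2,575 = $9,210.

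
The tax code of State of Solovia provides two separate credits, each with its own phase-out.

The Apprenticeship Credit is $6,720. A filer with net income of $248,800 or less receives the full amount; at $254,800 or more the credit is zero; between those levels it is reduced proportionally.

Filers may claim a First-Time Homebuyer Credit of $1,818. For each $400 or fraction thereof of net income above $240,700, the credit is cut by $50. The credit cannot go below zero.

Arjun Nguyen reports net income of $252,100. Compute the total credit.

$3,392

Apprenticeship Credit: $252,100 is $3,300 into a $6,000 phase-out range, leaving 2,700/6,000 of the credit: $6,720 × 2,700/6,000 = $3,024.
First-Time Homebuyer Credit: income exceeds $240,700 by $11,400, which is 29 full-or-partial $400 increments; reduction = 29 × $50 = $1,450, leaving $368.
Total: $3,024 + $368 = $3,392.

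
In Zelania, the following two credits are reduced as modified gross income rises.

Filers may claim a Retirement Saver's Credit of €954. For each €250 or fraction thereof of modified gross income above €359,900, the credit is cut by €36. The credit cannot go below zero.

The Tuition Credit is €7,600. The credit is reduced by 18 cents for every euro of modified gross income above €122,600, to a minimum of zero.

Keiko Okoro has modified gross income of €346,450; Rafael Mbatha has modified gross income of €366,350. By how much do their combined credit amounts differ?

€936

Keiko (€346,450): Retirement Saver's Credit: €346,450 is at or below the €359,900 threshold, so the full €954 applies. Tuition Credit: 18% of the €223,850 excess over €122,600 is €40,293 ≥ base, so the credit is €0. total €954 + €0 = €954
Rafael (€366,350): Retirement Saver's Credit: income exceeds €359,900 by €6,450, which is 26 full-or-partial €250 increments; reduction = 26 × €36 = €936, leaving €18. Tuition Credit: 18% of the €243,750 excess over €122,600 is €43,875 ≥ base, so the credit is €0. total €18 + €0 = €18
Difference: |€954 − €18| = €936.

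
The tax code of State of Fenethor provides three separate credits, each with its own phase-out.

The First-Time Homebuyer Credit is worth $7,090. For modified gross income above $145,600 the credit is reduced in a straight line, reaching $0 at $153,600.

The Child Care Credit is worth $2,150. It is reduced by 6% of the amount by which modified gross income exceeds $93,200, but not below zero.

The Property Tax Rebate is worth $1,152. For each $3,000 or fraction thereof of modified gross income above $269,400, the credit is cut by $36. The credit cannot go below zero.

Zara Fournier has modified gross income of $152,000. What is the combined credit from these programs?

First-Time Homebuyer Credit: $152,000 is $6,400 into a $8,000 phase-out range, leaving 1,600/8,000 of the credit: $7,090 × 1,600/8,000 = $1,418.
Child Care Credit: 6% of the $58,800 excess over $93,200 is $3,528 ≥ base, so the credit is $0.
Property Tax Rebate: $152,000 is at or below the $269,400 threshold, so the full $1,152 applies.
Total: $1,418 + $0 + $1,152 = $2,570.

$2,570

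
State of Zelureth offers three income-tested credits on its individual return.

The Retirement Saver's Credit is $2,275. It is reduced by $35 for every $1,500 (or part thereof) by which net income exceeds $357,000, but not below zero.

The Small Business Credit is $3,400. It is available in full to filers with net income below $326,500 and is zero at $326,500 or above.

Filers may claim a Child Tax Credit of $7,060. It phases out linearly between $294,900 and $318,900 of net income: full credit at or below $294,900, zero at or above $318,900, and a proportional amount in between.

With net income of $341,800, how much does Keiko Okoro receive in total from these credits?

Retirement Saver's Credit: $341,800 is at or below the $357,000 threshold, so the full $2,275 applies.
Small Business Credit: $341,800 meets or exceeds the $326,500 cutoff, so the credit is $0.
Child Tax Credit: $341,800 is at or above $318,900, so the credit is $0.
Total: $2,275 + $0 + $0 = $2,275.

$2,275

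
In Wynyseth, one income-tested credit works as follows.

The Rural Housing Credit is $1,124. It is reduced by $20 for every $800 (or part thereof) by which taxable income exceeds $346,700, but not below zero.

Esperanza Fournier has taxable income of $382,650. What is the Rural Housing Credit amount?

Rural Housing Credit: income exceeds $346,700 by $35,950, which is 45 full-or-partial $800 increments; reduction = 45 × $20 = $900, leaving $224.

$224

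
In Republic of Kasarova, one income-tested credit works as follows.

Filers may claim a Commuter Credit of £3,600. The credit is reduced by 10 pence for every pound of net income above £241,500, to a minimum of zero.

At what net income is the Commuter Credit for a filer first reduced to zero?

£277,500

The credit falls by 10% of each pound above £241,500, so it reaches zero when the excess is £3,600 / 10% = £36,000: income = £241,500 + £36,000 = £277,500.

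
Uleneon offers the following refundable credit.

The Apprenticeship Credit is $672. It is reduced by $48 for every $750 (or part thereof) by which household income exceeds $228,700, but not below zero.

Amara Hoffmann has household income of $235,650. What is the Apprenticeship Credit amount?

$192

Apprenticeship Credit: income exceeds $228,700 by $6,950, which is 10 full-or-partial $750 increments; reduction = 10 × $48 = $480, leaving $192.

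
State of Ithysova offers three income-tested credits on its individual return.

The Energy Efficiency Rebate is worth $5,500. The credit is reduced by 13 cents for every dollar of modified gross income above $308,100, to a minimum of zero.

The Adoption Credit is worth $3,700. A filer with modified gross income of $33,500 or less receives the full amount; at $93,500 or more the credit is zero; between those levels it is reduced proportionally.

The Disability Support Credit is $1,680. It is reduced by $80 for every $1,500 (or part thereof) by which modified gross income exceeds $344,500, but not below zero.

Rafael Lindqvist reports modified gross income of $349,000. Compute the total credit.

Energy Efficiency Rebate: 13% of the $40,900 excess over $308,100 is $5,317; credit = $5,500 − $5,317 = $183.
Adoption Credit: $349,000 is at or above $93,500, so the credit is $0.
Disability Support Credit: income exceeds $344,500 by $4,500, which is 3 full-or-partial $1,500 increments; reduction = 3 × $80 = $240, leaving $1,440.
Total: $183 + $0 + $1,440 = $1,623.

$1,623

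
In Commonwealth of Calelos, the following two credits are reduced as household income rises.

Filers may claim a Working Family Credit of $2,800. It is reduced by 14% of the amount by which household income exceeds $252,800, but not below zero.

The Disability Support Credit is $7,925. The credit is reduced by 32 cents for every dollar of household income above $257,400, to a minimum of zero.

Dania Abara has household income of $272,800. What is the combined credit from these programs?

$2,997

Working Family Credit: 14% of the $20,000 excess over $252,800 is $2,800 ≥ base, so the credit is $0.
Disability Support Credit: 32% of the $15,400 excess over $257,400 is $4,928; credit = $7,925 − $4,928 = $2,997.
Total: $0 + $2,997 = $2,997.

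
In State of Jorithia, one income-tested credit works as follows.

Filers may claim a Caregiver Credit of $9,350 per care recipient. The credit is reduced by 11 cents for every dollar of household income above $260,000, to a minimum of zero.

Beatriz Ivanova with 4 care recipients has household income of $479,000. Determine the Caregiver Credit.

Caregiver Credit: base = 4 × $9,350 = $37,400. 11% of the $219,000 excess over $260,000 is $24,090; credit = $37,400 − $24,090 = $13,310.

$13,310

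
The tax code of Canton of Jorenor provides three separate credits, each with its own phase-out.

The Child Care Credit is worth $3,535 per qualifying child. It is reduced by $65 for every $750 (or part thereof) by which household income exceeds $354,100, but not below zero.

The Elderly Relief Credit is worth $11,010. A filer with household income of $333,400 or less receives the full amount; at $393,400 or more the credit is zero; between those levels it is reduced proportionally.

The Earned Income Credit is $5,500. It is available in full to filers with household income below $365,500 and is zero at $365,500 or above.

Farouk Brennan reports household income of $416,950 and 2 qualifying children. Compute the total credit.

Child Care Credit: base = 2 × $3,535 = $7,070. income exceeds $354,100 by $62,850, which is 84 full-or-partial $750 increments; reduction = 84 × $65 = $5,460, leaving $1,610.
Elderly Relief Credit: $416,950 is at or above $393,400, so the credit is $0.
Earned Income Credit: $416,950 meets or exceeds the $365,500 cutoff, so the credit is $0.
Total: $1,610 + $0 + $0 = $1,610.

$1,610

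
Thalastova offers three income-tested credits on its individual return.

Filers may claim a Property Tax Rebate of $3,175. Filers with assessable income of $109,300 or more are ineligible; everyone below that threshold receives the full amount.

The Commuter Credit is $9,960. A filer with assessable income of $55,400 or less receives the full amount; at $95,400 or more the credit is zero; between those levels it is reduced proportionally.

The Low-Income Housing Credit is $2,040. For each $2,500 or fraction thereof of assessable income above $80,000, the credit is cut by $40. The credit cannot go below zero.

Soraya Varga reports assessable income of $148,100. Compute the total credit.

Property Tax Rebate: $148,100 meets or exceeds the $109,300 cutoff, so the credit is $0.
Commuter Credit: $148,100 is at or above $95,400, so the credit is $0.
Low-Income Housing Credit: income exceeds $80,000 by $68,100, which is 28 full-or-partial $2,500 increments; reduction = 28 × $40 = $1,120, leaving $920.
Total: $0 + $0 + $920 = $920.

$920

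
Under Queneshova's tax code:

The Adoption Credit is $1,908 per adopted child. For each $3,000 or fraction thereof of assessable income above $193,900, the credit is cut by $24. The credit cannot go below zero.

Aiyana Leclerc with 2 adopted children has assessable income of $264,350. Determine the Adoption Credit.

$3,240

Adoption Credit: base = 2 × $1,908 = $3,816. income exceeds $193,900 by $70,450, which is 24 full-or-partial $3,000 increments; reduction = 24 × $24 = $576, leaving $3,240.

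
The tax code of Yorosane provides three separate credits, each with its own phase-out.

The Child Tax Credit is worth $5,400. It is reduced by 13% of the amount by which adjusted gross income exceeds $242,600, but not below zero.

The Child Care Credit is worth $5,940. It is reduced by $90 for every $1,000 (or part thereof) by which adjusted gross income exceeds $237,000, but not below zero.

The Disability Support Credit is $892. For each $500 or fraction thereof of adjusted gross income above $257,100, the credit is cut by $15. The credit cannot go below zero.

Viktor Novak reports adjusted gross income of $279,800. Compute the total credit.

$2,836

Child Tax Credit: 13% of the $37,200 excess over $242,600 is $4,836; credit = $5,400 − $4,836 = $564.
Child Care Credit: income exceeds $237,000 by $42,800, which is 43 full-or-partial $1,000 increments; reduction = 43 × $90 = $3,870, leaving $2,070.
Disability Support Credit: income exceeds $257,100 by $22,700, which is 46 full-or-partial $500 increments; reduction = 46 × $15 = $690, leaving $202.
Total: $564 + $2,070 + $202 = $2,836.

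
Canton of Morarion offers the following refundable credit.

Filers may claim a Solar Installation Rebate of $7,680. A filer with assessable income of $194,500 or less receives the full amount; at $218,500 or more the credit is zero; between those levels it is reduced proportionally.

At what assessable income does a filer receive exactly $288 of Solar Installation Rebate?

$217,600

$288 is 288/7,680 of the full $7,680, so 7,392/7,680 of the $24,000 range has been used: income = $194,500 + $24,000 × 7,392/7,680 = $217,600.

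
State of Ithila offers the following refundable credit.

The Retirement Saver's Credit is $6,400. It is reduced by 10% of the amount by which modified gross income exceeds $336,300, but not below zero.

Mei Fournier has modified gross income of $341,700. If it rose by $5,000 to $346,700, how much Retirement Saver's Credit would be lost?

At $341,700 — 10% of the $5,400 excess over $336,300 is $540; credit = $6,400 − $540 = $5,860.
At $346,700 — 10% of the $10,400 excess over $336,300 is $1,040; credit = $6,400 − $1,040 = $5,360.
Lost: $5,860 − $5,360 = $500.

$500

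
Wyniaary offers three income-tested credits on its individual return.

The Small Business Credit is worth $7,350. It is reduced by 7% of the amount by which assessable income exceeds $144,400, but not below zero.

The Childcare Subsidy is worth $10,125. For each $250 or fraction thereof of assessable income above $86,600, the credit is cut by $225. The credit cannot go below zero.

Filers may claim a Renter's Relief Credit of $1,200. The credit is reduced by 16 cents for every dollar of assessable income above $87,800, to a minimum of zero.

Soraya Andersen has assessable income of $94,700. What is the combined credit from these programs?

$10,146

Small Business Credit: $94,700 is at or below the $144,400 threshold, so the full $7,350 applies.
Childcare Subsidy: income exceeds $86,600 by $8,100, which is 33 full-or-partial $250 increments; reduction = 33 × $225 = $7,425, leaving $2,700.
Renter's Relief Credit: 16% of the $6,900 excess over $87,800 is $1,104; credit = $1,200 − $1,104 = $96.
Total: $7,350 + $2,700 + $96 = $10,146.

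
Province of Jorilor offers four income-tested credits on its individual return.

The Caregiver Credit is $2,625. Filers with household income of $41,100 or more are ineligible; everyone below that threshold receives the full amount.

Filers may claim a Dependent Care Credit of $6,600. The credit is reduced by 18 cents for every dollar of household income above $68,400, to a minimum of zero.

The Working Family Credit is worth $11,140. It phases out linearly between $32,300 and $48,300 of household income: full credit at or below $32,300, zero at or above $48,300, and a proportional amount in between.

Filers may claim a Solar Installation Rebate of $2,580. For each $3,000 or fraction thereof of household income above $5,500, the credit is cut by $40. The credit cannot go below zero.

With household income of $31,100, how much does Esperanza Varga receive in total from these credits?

$22,585

Caregiver Credit: $31,100 is below the $41,100 cutoff, so the full $2,625 applies.
Dependent Care Credit: $31,100 is at or below the $68,400 threshold, so the full $6,600 applies.
Working Family Credit: $31,100 is at or below the $32,300 threshold, so the full $11,140 applies.
Solar Installation Rebate: income exceeds $5,500 by $25,600, which is 9 full-or-partial $3,000 increments; reduction = 9 × $40 = $360, leaving $2,220.
Total: $2,625 + $6,600 + $11,140 + $2,220 = $22,585.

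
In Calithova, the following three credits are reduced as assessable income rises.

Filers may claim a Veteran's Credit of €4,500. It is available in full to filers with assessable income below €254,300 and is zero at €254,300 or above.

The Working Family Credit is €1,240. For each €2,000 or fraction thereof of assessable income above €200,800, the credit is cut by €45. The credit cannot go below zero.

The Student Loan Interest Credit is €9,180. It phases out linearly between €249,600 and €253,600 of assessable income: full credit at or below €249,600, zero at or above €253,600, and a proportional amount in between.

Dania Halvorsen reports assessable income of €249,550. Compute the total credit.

Veteran's Credit: €249,550 is below the €254,300 cutoff, so the full €4,500 applies.
Working Family Credit: income exceeds €200,800 by €48,750, which is 25 full-or-partial €2,000 increments; reduction = 25 × €45 = €1,125, leaving €115.
Student Loan Interest Credit: €249,550 is at or below the €249,600 threshold, so the full €9,180 applies.
Total: €4,500 + €115 + €9,180 = €13,795.

€13,795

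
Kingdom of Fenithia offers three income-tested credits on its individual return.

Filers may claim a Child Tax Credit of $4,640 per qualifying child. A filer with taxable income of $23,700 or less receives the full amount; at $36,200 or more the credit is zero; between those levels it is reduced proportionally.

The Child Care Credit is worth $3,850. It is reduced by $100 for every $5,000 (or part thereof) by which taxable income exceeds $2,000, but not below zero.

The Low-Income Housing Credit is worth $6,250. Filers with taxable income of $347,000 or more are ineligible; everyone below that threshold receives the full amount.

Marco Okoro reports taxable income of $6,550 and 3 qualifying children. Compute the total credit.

Child Tax Credit: base = 3 × $4,640 = $13,920. $6,550 is at or below the $23,700 threshold, so the full $13,920 applies.
Child Care Credit: income exceeds $2,000 by $4,550, which is 1 full-or-partial $5,000 increment; reduction = 1 × $100 = $100, leaving $3,750.
Low-Income Housing Credit: $6,550 is below the $347,000 cutoff, so the full $6,250 applies.
Total: $13,920 + $3,750 + $6,250 = $23,920.

$23,920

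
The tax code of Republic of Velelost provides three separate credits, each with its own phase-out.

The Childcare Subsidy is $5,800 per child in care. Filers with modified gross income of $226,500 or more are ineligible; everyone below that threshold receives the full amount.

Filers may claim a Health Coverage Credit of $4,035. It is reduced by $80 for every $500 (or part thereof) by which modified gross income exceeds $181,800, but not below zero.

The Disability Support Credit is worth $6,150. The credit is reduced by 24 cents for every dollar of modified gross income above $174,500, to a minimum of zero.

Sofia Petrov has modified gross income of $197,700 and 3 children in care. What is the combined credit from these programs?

$19,457

Childcare Subsidy: base = 3 × $5,800 = $17,400. $197,700 is below the $226,500 cutoff, so the full $17,400 applies.
Health Coverage Credit: income exceeds $181,800 by $15,900, which is 32 full-or-partial $500 increments; reduction = 32 × $80 = $2,560, leaving $1,475.
Disability Support Credit: 24% of the $23,200 excess over $174,500 is $5,568; credit = $6,150 − $5,568 = $582.
Total: $17,400 + $1,475 + $582 = $19,457.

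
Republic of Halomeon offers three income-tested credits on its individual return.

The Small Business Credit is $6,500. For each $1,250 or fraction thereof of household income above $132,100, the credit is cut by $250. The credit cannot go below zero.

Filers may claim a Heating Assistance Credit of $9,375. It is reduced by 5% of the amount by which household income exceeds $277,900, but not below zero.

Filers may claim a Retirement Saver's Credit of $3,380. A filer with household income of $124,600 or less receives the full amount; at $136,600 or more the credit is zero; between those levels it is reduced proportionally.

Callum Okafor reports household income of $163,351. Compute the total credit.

Small Business Credit: income exceeds $132,100 by $31,251 → 26 increments × $250 = $6,500 ≥ base, so the credit is $0.
Heating Assistance Credit: $163,351 is at or below the $277,900 threshold, so the full $9,375 applies.
Retirement Saver's Credit: $163,351 is at or above $136,600, so the credit is $0.
Total: $0 + $9,375 + $0 = $9,375.

$9,375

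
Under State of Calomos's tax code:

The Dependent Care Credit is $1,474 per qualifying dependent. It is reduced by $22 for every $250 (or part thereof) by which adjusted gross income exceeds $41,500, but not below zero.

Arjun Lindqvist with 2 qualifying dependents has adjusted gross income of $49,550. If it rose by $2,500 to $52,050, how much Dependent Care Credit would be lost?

$220

At $49,550 — base = 2 × $1,474 = $2,948. income exceeds $41,500 by $8,050, which is 33 full-or-partial $250 increments; reduction = 33 × $22 = $726, leaving $2,222.
At $52,050 — base = 2 × $1,474 = $2,948. income exceeds $41,500 by $10,550, which is 43 full-or-partial $250 increments; reduction = 43 × $22 = $946, leaving $2,002.
Lost: $2,222 − $2,002 = $220.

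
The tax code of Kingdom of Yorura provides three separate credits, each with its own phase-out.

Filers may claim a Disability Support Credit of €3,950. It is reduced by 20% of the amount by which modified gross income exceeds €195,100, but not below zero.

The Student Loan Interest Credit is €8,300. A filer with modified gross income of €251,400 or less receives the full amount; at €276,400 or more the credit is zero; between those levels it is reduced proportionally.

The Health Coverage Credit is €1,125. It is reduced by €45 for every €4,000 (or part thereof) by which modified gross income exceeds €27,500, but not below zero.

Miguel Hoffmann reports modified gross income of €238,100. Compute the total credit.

Disability Support Credit: 20% of the €43,000 excess over €195,100 is €8,600 ≥ base, so the credit is €0.
Student Loan Interest Credit: €238,100 is at or below the €251,400 threshold, so the full €8,300 applies.
Health Coverage Credit: income exceeds €27,500 by €210,600 → 53 increments × €45 = €2,385 ≥ base, so the credit is €0.
Total: €0 + €8,300 + €0 = €8,300.

€8,300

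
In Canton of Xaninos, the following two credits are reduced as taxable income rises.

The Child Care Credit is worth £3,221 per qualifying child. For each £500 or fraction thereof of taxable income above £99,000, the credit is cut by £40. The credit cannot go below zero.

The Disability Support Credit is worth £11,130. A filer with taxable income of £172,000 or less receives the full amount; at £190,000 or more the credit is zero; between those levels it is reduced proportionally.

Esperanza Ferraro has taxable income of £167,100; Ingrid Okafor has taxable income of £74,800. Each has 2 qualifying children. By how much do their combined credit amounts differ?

£5,480

Esperanza (£167,100): Child Care Credit: base = 2 × £3,221 = £6,442. income exceeds £99,000 by £68,100, which is 137 full-or-partial £500 increments; reduction = 137 × £40 = £5,480, leaving £962. Disability Support Credit: £167,100 is at or below the £172,000 threshold, so the full £11,130 applies. total £962 + £11,130 = £12,092
Ingrid (£74,800): Child Care Credit: base = 2 × £3,221 = £6,442. £74,800 is at or below the £99,000 threshold, so the full £6,442 applies. Disability Support Credit: £74,800 is at or below the £172,000 threshold, so the full £11,130 applies. total £6,442 + £11,130 = £17,572
Difference: |£12,092 − £17,572| = £5,480.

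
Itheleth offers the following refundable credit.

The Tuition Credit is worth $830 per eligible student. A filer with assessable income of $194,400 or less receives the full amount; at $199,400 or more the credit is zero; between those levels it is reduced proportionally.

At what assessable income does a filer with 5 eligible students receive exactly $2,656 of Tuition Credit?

Full credit = 5 × $830 = $4,150.
$2,656 is 2,656/4,150 of the full $4,150, so 1,494/4,150 of the $5,000 range has been used: income = $194,400 + $5,000 × 1,494/4,150 = $196,200.

$196,200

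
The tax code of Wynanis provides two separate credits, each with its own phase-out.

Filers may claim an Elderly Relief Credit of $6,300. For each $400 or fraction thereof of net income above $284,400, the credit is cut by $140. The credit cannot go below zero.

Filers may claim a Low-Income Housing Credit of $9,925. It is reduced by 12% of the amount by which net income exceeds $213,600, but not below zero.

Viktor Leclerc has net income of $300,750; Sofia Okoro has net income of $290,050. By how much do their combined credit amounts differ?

Viktor ($300,750): Elderly Relief Credit: income exceeds $284,400 by $16,350, which is 41 full-or-partial $400 increments; reduction = 41 × $140 = $5,740, leaving $560. Low-Income Housing Credit: 12% of the $87,150 excess over $213,600 is $10,458 ≥ base, so the credit is $0. total $560 + $0 = $560
Sofia ($290,050): Elderly Relief Credit: income exceeds $284,400 by $5,650, which is 15 full-or-partial $400 increments; reduction = 15 × $140 = $2,100, leaving $4,200. Low-Income Housing Credit: 12% of the $76,450 excess over $213,600 is $9,174; credit = $9,925 − $9,174 = $751. total $4,200 + $751 = $4,951
Difference: |$560 − $4,951| = $4,391.

$4,391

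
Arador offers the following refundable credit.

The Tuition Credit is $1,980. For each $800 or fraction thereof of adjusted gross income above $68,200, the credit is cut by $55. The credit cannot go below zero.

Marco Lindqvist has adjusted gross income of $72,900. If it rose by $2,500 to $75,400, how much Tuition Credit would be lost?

$165

At $72,900 — income exceeds $68,200 by $4,700, which is 6 full-or-partial $800 increments; reduction = 6 × $55 = $330, leaving $1,650.
At $75,400 — income exceeds $68,200 by $7,200, which is 9 full-or-partial $800 increments; reduction = 9 × $55 = $495, leaving $1,485.
Lost: $1,650 − $1,485 = $165.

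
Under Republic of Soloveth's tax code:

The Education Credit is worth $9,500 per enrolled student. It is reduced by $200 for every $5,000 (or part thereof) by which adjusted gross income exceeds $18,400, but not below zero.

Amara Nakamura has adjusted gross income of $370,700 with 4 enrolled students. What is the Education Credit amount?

Education Credit: base = 4 × $9,500 = $38,000. income exceeds $18,400 by $352,300, which is 71 full-or-partial $5,000 increments; reduction = 71 × $200 = $14,200, leaving $23,800.

$23,800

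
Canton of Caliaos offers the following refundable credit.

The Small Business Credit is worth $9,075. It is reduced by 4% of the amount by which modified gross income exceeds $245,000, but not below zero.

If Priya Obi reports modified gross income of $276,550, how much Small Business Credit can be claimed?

Small Business Credit: 4% of the $31,550 excess over $245,000 is $1,262; credit = $9,075 − $1,262 = $7,813.

$7,813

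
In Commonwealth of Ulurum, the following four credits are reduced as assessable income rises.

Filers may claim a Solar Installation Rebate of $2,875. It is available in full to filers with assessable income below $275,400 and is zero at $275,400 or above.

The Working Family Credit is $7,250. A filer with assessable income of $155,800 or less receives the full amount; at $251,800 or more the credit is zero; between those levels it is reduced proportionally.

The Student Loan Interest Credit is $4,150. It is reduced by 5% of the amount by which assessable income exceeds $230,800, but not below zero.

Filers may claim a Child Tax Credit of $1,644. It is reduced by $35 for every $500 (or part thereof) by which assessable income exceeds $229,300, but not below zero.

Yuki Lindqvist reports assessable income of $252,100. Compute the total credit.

Solar Installation Rebate: $252,100 is below the $275,400 cutoff, so the full $2,875 applies.
Working Family Credit: $252,100 is at or above $251,800, so the credit is $0.
Student Loan Interest Credit: 5% of the $21,300 excess over $230,800 is $1,065; credit = $4,150 − $1,065 = $3,085.
Child Tax Credit: income exceeds $229,300 by $22,800, which is 46 full-or-partial $500 increments; reduction = 46 × $35 = $1,610, leaving $34.
Total: $2,875 + $0 + $3,085 + $34 = $5,994.

$5,994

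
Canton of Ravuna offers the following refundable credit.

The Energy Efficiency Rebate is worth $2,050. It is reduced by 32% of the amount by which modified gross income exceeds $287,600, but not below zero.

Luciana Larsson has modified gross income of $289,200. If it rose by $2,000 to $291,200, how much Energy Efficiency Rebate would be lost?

At $289,200 — 32% of the $1,600 excess over $287,600 is $512; credit = $2,050 − $512 = $1,538.
At $291,200 — 32% of the $3,600 excess over $287,600 is $1,152; credit = $2,050 − $1,152 = $898.
Lost: $1,538 − $898 = $640.

$640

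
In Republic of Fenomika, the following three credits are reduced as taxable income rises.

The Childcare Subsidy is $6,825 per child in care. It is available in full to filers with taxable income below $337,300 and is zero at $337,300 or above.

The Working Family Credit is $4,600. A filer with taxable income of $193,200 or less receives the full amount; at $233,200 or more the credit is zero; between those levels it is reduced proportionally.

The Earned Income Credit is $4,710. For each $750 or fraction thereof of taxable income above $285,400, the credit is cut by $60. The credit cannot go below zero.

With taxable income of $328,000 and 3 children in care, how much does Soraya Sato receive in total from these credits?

$21,765

Childcare Subsidy: base = 3 × $6,825 = $20,475. $328,000 is below the $337,300 cutoff, so the full $20,475 applies.
Working Family Credit: $328,000 is at or above $233,200, so the credit is $0.
Earned Income Credit: income exceeds $285,400 by $42,600, which is 57 full-or-partial $750 increments; reduction = 57 × $60 = $3,420, leaving $1,290.
Total: $20,475 + $0 + $1,290 = $21,765.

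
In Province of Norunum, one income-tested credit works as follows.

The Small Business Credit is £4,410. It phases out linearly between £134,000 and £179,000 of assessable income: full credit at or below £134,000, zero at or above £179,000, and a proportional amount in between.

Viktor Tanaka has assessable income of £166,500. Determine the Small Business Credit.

Small Business Credit: £166,500 is £32,500 into a £45,000 phase-out range, leaving 12,500/45,000 of the credit: £4,410 × 12,500/45,000 = £1,225.

£1,225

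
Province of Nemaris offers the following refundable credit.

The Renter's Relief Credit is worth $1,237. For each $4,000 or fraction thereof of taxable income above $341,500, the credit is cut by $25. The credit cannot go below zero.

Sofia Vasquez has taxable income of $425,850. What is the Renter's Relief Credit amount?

Renter's Relief Credit: income exceeds $341,500 by $84,350, which is 22 full-or-partial $4,000 increments; reduction = 22 × $25 = $550, leaving $687.

$687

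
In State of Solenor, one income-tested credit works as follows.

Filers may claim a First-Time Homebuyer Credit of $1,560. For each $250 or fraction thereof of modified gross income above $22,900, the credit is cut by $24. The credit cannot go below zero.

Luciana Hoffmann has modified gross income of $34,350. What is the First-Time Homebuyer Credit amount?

$456

First-Time Homebuyer Credit: income exceeds $22,900 by $11,450, which is 46 full-or-partial $250 increments; reduction = 46 × $24 = $1,104, leaving $456.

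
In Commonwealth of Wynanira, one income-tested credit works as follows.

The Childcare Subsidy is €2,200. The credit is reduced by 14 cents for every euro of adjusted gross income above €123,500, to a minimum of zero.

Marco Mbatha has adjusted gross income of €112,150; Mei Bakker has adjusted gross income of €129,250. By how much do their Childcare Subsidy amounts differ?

Marco (€112,150): Childcare Subsidy: €112,150 is at or below the €123,500 threshold, so the full €2,200 applies.
Mei (€129,250): Childcare Subsidy: 14% of the €5,750 excess over €123,500 is €805; credit = €2,200 − €805 = €1,395.
Difference: |€2,200 − €1,395| = €805.

€805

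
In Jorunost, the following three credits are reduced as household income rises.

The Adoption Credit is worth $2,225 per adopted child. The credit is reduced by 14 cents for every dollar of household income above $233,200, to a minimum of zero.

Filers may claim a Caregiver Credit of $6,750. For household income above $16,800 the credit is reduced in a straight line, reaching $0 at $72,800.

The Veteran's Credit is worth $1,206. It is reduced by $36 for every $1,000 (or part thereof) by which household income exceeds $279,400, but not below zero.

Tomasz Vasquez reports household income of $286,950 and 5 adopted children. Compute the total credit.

$4,518

Adoption Credit: base = 5 × $2,225 = $11,125. 14% of the $53,750 excess over $233,200 is $7,525; credit = $11,125 − $7,525 = $3,600.
Caregiver Credit: $286,950 is at or above $72,800, so the credit is $0.
Veteran's Credit: income exceeds $279,400 by $7,550, which is 8 full-or-partial $1,000 increments; reduction = 8 × $36 = $288, leaving $918.
Total: $3,600 + $0 + $918 = $4,518.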